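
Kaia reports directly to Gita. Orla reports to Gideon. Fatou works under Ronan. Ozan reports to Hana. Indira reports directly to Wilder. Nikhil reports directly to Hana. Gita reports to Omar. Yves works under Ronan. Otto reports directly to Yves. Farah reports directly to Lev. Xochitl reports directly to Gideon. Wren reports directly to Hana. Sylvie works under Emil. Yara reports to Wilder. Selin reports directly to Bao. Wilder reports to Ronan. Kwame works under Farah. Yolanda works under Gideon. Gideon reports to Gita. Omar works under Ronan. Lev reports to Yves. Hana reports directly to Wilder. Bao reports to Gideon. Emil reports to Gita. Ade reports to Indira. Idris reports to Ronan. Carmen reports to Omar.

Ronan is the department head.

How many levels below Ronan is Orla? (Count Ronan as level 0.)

4

Chain from Orla up to Ronan: Orla → Gideon → Gita → Omar → Ronan. That is 4 steps up, so Orla is 4 levels below Ronan.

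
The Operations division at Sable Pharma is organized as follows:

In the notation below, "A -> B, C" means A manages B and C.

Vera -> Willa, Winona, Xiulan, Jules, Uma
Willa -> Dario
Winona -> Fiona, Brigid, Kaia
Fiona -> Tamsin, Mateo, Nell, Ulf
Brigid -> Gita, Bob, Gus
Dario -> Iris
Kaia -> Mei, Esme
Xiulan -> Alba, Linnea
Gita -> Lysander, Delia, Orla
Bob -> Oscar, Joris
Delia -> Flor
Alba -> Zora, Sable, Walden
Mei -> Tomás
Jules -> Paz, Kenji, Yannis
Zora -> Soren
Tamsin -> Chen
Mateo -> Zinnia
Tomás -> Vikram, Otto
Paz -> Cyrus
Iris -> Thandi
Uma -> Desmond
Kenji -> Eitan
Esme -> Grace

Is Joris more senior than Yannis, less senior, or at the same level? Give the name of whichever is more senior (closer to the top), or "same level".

Joris is 4 levels below Vera; Yannis is 2. Yannis is higher.

Yannis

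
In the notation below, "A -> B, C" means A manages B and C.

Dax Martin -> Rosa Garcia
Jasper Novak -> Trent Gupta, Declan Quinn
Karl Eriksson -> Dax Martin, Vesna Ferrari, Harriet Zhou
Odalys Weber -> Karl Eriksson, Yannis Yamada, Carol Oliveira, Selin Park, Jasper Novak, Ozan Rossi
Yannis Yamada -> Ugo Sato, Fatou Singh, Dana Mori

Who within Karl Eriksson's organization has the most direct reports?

Karl Eriksson

Direct-report counts within Karl Eriksson's organization: Karl Eriksson has 3; Dax Martin has 1. The largest is 3, held by Karl Eriksson.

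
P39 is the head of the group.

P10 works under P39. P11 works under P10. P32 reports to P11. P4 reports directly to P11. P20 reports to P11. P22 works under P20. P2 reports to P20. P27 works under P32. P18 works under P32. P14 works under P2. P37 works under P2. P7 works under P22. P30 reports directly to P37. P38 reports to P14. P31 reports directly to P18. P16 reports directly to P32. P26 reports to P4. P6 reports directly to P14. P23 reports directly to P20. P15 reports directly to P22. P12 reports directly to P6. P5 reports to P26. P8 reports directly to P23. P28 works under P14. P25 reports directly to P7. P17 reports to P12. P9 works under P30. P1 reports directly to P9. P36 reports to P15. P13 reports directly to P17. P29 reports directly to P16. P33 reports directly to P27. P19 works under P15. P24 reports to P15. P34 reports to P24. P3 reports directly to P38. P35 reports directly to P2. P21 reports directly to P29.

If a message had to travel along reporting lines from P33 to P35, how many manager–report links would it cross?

6

P33 is 3 levels below P11, and P35 is 3 levels below P11 (their lowest common manager). The shortest path runs up from P33 to P11 and back down to P35: 3 + 3 = 6 links.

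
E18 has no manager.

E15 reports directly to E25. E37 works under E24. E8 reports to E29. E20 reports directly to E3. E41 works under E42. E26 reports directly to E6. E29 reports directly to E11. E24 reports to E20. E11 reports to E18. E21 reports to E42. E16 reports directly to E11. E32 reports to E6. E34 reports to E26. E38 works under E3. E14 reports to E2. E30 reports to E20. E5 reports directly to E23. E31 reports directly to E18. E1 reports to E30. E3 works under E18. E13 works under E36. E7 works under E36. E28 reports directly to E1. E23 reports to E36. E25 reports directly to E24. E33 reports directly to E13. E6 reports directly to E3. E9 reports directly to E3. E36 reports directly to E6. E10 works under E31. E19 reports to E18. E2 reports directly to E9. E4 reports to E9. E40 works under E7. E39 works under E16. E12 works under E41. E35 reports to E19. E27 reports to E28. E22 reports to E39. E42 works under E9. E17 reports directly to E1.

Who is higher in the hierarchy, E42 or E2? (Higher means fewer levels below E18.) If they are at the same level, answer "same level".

Both E42 and E2 are 3 levels below E18.

same level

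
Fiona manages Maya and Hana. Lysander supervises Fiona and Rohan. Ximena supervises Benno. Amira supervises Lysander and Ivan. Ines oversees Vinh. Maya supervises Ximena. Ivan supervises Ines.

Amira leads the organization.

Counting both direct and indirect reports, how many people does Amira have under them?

Amira directly manages Lysander, Ivan. Under Lysander: Rohan, Fiona, Hana, Maya, Ximena, Benno (6). Under Ivan: Ines, Vinh (2). So Amira's organization is 2 direct reports plus everyone under them: 7 + 3 = 10.

10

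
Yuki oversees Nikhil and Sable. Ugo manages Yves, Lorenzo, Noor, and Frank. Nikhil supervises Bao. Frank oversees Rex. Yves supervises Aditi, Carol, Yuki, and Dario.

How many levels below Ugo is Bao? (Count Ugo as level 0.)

Chain from Bao up to Ugo: Bao → Nikhil → Yuki → Yves → Ugo. That is 4 steps up, so Bao is 4 levels below Ugo.

4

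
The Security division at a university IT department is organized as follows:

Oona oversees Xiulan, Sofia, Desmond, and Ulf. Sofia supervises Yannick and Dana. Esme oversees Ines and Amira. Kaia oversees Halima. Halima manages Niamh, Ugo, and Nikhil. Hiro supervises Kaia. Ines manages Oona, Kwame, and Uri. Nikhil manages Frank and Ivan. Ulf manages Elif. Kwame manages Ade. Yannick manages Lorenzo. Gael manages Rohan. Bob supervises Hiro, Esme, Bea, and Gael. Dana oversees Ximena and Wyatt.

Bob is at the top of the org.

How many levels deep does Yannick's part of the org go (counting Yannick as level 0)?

1

The longest chain under Yannick runs Yannick → Lorenzo, which is 1 level below Yannick.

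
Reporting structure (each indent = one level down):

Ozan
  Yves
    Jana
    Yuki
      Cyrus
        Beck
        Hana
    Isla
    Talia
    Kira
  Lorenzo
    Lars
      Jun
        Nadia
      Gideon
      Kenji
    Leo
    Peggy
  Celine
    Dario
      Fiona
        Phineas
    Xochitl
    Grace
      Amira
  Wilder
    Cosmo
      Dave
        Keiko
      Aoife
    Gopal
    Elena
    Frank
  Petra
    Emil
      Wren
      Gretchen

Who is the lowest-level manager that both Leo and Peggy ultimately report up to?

Leo's chain of managers is Lorenzo, Ozan. Peggy's chain of managers is Lorenzo, Ozan. The first manager that appears in both chains is Lorenzo.

Lorenzo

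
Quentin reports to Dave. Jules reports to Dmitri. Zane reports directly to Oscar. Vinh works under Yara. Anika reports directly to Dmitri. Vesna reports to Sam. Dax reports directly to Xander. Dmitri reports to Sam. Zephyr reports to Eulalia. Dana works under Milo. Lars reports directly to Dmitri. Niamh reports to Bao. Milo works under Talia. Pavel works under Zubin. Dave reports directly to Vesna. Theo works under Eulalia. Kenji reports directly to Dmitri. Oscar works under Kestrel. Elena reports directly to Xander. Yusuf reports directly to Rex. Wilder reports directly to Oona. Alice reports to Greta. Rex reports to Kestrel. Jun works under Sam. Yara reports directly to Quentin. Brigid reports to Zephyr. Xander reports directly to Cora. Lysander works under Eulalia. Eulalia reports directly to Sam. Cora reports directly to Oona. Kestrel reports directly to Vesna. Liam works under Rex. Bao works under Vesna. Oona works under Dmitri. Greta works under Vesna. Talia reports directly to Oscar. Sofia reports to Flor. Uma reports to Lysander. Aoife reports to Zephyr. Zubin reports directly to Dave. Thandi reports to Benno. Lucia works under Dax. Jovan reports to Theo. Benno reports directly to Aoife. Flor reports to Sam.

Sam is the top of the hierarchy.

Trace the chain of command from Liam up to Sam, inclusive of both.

Liam -> Rex -> Kestrel -> Vesna -> Sam

Liam reports to Rex. Rex reports to Kestrel. Kestrel reports to Vesna. Vesna reports to Sam. Sam is at the top.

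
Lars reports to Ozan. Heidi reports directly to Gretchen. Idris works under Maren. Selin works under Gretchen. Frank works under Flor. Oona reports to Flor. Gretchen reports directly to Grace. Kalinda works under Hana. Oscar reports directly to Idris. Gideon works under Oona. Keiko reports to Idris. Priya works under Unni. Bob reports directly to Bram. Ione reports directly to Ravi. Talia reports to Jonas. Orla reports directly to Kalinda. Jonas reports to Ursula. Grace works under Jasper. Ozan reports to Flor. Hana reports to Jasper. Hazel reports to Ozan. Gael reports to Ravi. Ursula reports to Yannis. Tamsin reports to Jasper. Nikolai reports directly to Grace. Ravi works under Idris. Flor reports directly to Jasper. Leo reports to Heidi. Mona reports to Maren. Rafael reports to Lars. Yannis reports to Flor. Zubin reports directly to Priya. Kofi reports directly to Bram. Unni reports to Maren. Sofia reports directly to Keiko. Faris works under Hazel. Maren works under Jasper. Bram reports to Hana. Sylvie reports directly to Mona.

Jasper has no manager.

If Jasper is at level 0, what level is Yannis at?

Chain from Yannis up to Jasper: Yannis → Flor → Jasper. That is 2 steps up, so Yannis is 2 levels below Jasper.

2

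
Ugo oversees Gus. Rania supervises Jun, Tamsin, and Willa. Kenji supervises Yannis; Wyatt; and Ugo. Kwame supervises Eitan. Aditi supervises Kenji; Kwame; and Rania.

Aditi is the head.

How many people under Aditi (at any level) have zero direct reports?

7

The people in Aditi's organization with no one reporting to them are Eitan, Gus, Wyatt, Yannis, Jun, Tamsin, Willa. That is 7.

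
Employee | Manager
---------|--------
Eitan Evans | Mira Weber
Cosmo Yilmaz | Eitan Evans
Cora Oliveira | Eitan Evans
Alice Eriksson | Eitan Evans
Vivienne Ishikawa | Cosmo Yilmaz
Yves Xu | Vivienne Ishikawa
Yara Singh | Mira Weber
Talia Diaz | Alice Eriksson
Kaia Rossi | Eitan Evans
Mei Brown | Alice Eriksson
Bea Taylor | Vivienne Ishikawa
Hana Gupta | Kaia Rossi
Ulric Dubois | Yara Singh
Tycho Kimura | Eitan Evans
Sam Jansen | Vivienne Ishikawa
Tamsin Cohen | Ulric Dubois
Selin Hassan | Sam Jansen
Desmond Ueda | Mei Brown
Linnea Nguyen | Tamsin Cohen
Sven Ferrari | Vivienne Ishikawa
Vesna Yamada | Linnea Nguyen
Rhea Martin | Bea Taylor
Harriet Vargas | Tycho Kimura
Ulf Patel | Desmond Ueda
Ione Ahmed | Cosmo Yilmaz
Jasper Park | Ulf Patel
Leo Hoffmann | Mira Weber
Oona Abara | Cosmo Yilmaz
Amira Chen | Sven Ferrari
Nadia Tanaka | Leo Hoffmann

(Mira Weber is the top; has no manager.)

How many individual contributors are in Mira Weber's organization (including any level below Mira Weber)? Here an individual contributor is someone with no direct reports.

13

The people in Mira Weber's organization with no one reporting to them are Nadia Tanaka, Vesna Yamada, Harriet Vargas, Hana Gupta, Jasper Park, Talia Diaz, Cora Oliveira, Oona Abara, Ione Ahmed, Amira Chen, Selin Hassan, Rhea Martin, Yves Xu. That is 13.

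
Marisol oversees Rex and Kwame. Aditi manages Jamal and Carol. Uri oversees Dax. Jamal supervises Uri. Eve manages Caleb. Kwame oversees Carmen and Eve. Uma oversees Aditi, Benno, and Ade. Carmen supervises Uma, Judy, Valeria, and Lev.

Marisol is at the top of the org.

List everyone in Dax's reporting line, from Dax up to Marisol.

Dax reports to Uri. Uri reports to Jamal. Jamal reports to Aditi. Aditi reports to Uma. Uma reports to Carmen. Carmen reports to Kwame. Kwame reports to Marisol. Marisol is at the top.

Dax -> Uri -> Jamal -> Aditi -> Uma -> Carmen -> Kwame -> Marisol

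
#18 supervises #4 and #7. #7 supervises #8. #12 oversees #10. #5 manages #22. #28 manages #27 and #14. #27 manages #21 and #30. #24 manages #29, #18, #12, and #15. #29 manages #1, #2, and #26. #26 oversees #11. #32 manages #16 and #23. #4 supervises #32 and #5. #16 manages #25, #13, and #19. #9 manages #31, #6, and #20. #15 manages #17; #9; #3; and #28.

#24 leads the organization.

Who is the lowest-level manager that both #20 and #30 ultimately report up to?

#20's chain of managers is #9, #15, #24. #30's chain of managers is #27, #28, #15, #24. The first manager that appears in both chains is #15.

#15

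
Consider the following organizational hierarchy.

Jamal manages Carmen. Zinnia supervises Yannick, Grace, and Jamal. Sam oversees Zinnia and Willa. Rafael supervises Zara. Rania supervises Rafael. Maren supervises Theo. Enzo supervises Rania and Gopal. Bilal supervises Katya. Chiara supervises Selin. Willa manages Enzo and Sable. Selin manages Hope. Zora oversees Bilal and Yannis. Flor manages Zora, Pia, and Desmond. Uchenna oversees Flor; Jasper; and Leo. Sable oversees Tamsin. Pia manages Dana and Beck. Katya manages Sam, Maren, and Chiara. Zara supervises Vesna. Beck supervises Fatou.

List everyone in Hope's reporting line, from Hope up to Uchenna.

Hope reports to Selin. Selin reports to Chiara. Chiara reports to Katya. Katya reports to Bilal. Bilal reports to Zora. Zora reports to Flor. Flor reports to Uchenna. Uchenna is at the top.

Hope -> Selin -> Chiara -> Katya -> Bilal -> Zora -> Flor -> Uchenna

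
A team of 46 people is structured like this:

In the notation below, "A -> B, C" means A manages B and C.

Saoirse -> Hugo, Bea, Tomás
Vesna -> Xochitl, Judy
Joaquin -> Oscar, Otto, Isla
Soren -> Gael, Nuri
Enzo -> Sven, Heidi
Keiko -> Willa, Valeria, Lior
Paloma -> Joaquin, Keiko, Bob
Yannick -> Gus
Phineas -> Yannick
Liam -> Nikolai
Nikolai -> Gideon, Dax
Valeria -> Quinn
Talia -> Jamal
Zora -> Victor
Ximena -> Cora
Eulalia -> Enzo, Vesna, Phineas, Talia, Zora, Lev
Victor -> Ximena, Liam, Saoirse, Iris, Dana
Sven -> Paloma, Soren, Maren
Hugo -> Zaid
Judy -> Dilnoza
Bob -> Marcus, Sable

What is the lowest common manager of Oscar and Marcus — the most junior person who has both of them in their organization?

Paloma

Oscar's chain of managers is Joaquin, Paloma, Sven, Enzo, Eulalia. Marcus's chain of managers is Bob, Paloma, Sven, Enzo, Eulalia. The first manager that appears in both chains is Paloma.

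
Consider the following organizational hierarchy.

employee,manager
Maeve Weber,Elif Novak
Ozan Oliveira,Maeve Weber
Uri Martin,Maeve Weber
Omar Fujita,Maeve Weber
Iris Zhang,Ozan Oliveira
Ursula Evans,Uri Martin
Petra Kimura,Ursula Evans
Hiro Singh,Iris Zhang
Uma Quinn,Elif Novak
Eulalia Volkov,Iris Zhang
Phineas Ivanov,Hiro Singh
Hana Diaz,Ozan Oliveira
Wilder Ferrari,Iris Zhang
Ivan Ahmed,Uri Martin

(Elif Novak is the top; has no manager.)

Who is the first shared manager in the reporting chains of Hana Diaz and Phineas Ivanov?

Hana Diaz's chain of managers is Ozan Oliveira, Maeve Weber, Elif Novak. Phineas Ivanov's chain of managers is Hiro Singh, Iris Zhang, Ozan Oliveira, Maeve Weber, Elif Novak. The first manager that appears in both chains is Ozan Oliveira.

Ozan Oliveira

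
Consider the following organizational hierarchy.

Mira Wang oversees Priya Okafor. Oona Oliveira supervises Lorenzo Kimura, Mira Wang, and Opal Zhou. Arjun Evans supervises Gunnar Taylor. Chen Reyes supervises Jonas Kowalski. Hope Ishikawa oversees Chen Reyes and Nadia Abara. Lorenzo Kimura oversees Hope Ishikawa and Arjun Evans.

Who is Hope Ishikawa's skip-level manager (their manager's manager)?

Oona Oliveira

Hope Ishikawa reports to Lorenzo Kimura, and Lorenzo Kimura reports to Oona Oliveira. So Hope Ishikawa's skip-level manager is Oona Oliveira.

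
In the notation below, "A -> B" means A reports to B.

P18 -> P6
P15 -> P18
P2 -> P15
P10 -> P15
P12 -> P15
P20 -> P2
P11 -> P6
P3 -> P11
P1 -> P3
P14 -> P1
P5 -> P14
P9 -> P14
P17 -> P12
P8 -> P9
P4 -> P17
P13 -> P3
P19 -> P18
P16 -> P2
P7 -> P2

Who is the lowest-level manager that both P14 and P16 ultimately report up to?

P14's chain of managers is P1, P3, P11, P6. P16's chain of managers is P2, P15, P18, P6. The first manager that appears in both chains is P6.

P6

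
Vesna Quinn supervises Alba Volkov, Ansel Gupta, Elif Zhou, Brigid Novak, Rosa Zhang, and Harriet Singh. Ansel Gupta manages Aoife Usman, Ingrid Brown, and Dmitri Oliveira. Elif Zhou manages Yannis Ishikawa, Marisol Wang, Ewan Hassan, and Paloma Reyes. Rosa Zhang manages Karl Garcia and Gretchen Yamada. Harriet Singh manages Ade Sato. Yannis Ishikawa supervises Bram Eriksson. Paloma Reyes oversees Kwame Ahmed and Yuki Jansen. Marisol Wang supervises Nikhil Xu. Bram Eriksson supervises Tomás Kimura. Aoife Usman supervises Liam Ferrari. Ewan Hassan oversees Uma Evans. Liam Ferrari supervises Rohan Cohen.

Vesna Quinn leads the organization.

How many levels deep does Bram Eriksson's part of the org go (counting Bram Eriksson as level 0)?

1

The longest chain under Bram Eriksson runs Bram Eriksson → Tomás Kimura, which is 1 level below Bram Eriksson.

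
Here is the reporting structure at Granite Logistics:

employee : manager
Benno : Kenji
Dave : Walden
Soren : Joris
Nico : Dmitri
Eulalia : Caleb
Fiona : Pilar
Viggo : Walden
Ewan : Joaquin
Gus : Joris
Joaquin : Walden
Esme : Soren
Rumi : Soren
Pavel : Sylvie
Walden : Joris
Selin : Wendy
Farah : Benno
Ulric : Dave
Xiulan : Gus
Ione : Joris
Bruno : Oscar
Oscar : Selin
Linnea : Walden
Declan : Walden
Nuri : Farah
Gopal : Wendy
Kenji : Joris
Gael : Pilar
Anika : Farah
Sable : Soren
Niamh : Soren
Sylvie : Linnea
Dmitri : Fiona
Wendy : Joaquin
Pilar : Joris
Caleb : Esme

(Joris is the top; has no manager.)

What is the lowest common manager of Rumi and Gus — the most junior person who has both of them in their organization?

Rumi's chain of managers is Soren, Joris. Gus's chain of managers is Joris. The first manager that appears in both chains is Joris.

Joris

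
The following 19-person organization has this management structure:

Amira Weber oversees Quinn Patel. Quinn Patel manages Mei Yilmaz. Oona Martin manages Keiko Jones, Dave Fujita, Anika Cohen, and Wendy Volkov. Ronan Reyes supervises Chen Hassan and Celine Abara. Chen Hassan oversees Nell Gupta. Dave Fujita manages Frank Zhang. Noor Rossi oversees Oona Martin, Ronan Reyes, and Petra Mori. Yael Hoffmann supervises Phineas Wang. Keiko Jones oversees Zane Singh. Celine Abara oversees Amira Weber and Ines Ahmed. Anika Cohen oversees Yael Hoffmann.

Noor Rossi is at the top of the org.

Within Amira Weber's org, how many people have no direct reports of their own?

The only person in Amira Weber's organization with no one reporting to them is Mei Yilmaz. That is 1.

1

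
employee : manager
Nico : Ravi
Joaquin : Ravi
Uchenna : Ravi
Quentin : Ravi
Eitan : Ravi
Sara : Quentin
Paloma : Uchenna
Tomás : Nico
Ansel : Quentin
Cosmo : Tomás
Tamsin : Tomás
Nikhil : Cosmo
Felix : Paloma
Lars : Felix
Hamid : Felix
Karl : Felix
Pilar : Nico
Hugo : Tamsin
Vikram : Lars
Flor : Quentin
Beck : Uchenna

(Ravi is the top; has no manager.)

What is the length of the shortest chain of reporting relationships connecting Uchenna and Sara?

Uchenna is 1 level below Ravi, and Sara is 2 levels below Ravi (their lowest common manager). The shortest path runs up from Uchenna to Ravi and back down to Sara: 1 + 2 = 3 links.

3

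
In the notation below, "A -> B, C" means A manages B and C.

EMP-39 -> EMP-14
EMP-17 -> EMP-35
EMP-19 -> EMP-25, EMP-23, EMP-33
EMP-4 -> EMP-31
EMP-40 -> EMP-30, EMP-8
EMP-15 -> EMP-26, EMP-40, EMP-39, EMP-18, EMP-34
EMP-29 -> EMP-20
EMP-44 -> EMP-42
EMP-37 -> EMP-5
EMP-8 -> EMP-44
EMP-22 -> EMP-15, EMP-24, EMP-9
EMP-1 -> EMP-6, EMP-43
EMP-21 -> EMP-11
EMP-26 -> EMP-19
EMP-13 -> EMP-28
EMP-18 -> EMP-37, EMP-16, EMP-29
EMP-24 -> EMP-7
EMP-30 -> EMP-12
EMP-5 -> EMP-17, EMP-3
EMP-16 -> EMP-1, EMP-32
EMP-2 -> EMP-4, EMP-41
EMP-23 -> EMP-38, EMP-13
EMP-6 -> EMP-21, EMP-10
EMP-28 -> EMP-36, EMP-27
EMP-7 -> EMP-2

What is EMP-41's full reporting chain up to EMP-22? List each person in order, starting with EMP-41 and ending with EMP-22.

EMP-41 reports to EMP-2. EMP-2 reports to EMP-7. EMP-7 reports to EMP-24. EMP-24 reports to EMP-22. EMP-22 is at the top.

EMP-41 -> EMP-2 -> EMP-7 -> EMP-24 -> EMP-22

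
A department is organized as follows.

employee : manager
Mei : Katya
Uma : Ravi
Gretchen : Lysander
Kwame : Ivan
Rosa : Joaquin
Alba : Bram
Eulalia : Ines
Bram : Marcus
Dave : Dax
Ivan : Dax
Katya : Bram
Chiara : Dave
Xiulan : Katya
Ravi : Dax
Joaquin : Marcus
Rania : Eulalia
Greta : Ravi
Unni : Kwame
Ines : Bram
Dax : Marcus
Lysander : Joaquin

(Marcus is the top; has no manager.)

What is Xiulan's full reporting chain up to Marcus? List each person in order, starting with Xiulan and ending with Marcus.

Xiulan reports to Katya. Katya reports to Bram. Bram reports to Marcus. Marcus is at the top.

Xiulan -> Katya -> Bram -> Marcus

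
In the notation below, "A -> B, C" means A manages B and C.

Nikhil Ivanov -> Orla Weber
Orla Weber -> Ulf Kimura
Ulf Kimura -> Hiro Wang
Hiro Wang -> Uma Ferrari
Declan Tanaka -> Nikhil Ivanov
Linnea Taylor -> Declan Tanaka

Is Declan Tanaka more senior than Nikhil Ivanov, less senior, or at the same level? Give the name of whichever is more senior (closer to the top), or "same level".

Declan Tanaka is 1 level below Linnea Taylor; Nikhil Ivanov is 2. Declan Tanaka is higher.

Declan Tanaka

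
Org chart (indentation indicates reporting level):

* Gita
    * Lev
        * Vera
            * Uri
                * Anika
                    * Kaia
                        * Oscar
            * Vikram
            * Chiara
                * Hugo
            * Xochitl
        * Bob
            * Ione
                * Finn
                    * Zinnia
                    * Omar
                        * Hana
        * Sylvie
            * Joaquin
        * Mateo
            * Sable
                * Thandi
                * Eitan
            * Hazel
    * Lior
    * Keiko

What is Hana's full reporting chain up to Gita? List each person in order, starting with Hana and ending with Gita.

Hana reports to Omar. Omar reports to Finn. Finn reports to Ione. Ione reports to Bob. Bob reports to Lev. Lev reports to Gita. Gita is at the top.

Hana -> Omar -> Finn -> Ione -> Bob -> Lev -> Gita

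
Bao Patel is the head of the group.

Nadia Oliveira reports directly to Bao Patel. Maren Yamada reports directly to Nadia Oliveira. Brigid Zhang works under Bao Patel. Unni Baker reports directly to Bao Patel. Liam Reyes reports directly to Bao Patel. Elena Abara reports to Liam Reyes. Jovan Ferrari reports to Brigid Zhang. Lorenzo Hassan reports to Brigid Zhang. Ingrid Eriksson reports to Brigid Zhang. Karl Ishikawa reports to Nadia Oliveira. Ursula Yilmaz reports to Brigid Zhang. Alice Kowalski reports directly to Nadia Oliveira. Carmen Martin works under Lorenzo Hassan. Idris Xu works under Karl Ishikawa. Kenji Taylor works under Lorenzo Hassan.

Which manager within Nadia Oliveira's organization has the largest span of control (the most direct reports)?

Nadia Oliveira

Direct-report counts within Nadia Oliveira's organization: Nadia Oliveira has 3; Karl Ishikawa has 1. The largest is 3, held by Nadia Oliveira.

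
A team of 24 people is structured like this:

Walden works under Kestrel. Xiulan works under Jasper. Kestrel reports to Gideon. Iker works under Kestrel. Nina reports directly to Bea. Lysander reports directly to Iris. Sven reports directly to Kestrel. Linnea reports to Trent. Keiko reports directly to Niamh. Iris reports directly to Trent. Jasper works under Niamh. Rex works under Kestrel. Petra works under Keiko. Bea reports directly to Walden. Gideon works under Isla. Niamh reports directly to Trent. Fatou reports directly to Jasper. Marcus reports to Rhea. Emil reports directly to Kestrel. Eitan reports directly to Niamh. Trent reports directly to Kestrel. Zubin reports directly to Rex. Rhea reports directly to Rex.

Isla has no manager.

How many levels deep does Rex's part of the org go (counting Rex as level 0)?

The longest chain under Rex runs Rex → Rhea → Marcus, which is 2 levels below Rex.

2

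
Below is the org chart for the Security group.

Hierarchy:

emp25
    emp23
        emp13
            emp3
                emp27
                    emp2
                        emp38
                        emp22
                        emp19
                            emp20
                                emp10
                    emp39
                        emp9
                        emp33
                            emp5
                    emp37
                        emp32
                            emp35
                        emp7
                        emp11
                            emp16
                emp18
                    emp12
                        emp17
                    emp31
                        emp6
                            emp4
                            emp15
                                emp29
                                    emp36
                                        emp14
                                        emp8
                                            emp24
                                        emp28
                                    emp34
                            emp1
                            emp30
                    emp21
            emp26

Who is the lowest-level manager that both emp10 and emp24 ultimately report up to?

emp10's chain of managers is emp20, emp19, emp2, emp27, emp3, emp13, emp23, emp25. emp24's chain of managers is emp8, emp36, emp29, emp15, emp6, emp31, emp18, emp3, emp13, emp23, emp25. The first manager that appears in both chains is emp3.

emp3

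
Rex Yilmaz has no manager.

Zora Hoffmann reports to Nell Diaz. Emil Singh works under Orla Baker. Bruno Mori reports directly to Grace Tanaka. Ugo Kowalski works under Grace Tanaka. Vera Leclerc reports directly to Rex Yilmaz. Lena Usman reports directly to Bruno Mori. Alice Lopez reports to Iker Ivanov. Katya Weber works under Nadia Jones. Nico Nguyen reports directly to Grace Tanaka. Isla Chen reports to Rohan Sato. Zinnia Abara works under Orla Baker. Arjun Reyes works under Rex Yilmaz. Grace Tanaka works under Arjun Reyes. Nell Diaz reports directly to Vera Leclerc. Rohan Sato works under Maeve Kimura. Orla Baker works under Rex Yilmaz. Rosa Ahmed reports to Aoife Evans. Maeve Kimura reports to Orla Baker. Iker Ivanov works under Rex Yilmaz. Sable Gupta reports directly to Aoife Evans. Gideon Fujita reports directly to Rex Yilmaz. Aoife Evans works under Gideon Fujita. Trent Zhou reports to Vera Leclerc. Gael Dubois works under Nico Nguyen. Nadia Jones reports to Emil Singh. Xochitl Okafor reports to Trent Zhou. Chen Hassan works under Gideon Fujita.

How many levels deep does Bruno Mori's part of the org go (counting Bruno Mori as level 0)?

1

The longest chain under Bruno Mori runs Bruno Mori → Lena Usman, which is 1 level below Bruno Mori.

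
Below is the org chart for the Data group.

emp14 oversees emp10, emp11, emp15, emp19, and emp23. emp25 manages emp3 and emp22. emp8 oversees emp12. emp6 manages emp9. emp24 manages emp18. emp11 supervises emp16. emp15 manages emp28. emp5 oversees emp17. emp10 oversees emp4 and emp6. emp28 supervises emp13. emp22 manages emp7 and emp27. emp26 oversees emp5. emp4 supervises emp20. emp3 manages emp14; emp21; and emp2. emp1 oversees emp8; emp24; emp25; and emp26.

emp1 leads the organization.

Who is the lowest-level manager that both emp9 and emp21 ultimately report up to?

emp9's chain of managers is emp6, emp10, emp14, emp3, emp25, emp1. emp21's chain of managers is emp3, emp25, emp1. The first manager that appears in both chains is emp3.

emp3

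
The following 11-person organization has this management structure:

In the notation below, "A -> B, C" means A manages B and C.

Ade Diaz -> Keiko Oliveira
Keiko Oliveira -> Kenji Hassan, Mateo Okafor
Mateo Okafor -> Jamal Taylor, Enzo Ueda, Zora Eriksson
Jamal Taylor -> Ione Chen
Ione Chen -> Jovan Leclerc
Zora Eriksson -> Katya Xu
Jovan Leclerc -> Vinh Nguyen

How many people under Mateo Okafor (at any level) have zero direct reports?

3

The people in Mateo Okafor's organization with no one reporting to them are Katya Xu, Enzo Ueda, Vinh Nguyen. That is 3.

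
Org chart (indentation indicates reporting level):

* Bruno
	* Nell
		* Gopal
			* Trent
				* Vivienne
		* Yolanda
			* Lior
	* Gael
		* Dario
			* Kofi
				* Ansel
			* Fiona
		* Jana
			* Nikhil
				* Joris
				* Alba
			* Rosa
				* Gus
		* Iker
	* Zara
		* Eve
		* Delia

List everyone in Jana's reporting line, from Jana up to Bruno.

Jana -> Gael -> Bruno

Jana reports to Gael. Gael reports to Bruno. Bruno is at the top.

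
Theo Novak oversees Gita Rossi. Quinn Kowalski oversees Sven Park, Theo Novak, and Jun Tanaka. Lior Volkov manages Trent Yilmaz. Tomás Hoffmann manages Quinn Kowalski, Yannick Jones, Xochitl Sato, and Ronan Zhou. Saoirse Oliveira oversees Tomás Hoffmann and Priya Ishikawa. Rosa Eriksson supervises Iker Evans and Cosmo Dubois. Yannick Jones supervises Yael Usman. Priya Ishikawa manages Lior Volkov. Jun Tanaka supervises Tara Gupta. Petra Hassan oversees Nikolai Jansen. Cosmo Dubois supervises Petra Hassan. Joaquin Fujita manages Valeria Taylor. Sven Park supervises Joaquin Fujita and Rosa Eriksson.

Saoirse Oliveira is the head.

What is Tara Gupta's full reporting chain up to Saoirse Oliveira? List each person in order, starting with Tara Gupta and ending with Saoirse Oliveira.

Tara Gupta reports to Jun Tanaka. Jun Tanaka reports to Quinn Kowalski. Quinn Kowalski reports to Tomás Hoffmann. Tomás Hoffmann reports to Saoirse Oliveira. Saoirse Oliveira is at the top.

Tara Gupta -> Jun Tanaka -> Quinn Kowalski -> Tomás Hoffmann -> Saoirse Oliveira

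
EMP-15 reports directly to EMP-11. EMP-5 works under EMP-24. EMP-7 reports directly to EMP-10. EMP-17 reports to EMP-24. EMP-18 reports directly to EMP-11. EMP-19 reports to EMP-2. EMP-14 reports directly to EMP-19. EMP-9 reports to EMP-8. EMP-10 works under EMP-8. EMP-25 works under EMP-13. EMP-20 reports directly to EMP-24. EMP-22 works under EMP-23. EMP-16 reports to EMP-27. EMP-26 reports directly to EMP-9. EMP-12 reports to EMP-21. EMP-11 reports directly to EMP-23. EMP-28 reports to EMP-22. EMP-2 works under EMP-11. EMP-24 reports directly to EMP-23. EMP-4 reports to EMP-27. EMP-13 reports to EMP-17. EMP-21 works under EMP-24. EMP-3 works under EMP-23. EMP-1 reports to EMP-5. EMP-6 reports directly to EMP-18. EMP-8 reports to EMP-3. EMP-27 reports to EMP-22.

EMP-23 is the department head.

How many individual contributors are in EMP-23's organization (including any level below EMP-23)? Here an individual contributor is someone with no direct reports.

The people in EMP-23's organization with no one reporting to them are EMP-28, EMP-16, EMP-4, EMP-7, EMP-26, EMP-15, EMP-6, EMP-14, EMP-20, EMP-12, EMP-25, EMP-1. That is 12.

12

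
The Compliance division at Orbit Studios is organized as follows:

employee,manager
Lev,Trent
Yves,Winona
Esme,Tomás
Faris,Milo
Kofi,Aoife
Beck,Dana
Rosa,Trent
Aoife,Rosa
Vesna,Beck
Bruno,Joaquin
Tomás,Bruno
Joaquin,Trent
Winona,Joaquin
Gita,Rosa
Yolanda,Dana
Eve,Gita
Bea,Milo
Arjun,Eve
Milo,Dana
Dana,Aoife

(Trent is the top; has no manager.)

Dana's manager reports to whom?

Rosa

Dana reports to Aoife, and Aoife reports to Rosa. So Dana's skip-level manager is Rosa.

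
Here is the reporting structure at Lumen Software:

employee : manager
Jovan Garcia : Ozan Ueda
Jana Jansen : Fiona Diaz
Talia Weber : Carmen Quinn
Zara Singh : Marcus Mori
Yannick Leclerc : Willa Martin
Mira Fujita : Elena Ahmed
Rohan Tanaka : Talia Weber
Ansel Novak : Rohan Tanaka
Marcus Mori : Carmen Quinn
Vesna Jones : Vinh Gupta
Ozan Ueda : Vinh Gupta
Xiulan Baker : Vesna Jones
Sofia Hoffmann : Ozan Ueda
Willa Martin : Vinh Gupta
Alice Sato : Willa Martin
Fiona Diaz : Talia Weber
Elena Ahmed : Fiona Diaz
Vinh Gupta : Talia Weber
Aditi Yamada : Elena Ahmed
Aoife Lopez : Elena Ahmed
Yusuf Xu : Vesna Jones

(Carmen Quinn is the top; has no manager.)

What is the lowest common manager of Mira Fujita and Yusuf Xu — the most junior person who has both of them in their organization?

Mira Fujita's chain of managers is Elena Ahmed, Fiona Diaz, Talia Weber, Carmen Quinn. Yusuf Xu's chain of managers is Vesna Jones, Vinh Gupta, Talia Weber, Carmen Quinn. The first manager that appears in both chains is Talia Weber.

Talia Weber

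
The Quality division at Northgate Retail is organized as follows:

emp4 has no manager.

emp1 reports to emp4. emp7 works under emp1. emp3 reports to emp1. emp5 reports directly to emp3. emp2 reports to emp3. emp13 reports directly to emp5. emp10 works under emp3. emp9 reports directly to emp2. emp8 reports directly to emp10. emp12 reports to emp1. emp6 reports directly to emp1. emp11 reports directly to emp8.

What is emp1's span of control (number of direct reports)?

4

emp1 directly manages emp7, emp3, emp12, emp6. That is 4 direct reports.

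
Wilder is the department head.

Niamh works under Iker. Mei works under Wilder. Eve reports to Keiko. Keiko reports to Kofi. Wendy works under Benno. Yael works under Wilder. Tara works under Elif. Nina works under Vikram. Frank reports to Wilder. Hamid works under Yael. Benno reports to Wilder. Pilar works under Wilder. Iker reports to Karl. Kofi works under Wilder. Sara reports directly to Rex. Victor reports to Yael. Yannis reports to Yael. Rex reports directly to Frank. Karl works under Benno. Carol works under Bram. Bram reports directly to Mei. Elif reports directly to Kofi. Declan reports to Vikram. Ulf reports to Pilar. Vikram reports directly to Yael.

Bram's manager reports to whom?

Wilder

Bram reports to Mei, and Mei reports to Wilder. So Bram's skip-level manager is Wilder.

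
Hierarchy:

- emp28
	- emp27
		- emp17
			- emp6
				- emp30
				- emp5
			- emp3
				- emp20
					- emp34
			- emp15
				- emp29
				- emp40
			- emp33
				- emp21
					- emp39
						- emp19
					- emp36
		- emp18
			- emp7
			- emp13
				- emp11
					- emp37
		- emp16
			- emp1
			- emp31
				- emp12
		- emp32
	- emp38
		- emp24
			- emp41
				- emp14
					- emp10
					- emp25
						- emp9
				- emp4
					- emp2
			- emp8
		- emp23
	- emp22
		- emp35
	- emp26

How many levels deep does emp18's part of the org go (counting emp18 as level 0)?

3

The longest chain under emp18 runs emp18 → emp13 → emp11 → emp37, which is 3 levels below emp18.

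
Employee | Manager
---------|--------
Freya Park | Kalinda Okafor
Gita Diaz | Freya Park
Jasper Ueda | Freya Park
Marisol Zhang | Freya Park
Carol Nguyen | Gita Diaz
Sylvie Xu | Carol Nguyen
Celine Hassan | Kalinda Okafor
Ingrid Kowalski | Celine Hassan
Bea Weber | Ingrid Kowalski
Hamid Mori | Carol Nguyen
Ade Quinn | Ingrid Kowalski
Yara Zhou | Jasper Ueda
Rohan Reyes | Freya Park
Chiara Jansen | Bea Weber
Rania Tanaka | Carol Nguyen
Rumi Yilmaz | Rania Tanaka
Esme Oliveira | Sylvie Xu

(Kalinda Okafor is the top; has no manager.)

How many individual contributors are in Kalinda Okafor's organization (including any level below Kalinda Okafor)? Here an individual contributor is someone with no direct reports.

The people in Kalinda Okafor's organization with no one reporting to them are Ade Quinn, Chiara Jansen, Rohan Reyes, Marisol Zhang, Yara Zhou, Rumi Yilmaz, Hamid Mori, Esme Oliveira. That is 8.

8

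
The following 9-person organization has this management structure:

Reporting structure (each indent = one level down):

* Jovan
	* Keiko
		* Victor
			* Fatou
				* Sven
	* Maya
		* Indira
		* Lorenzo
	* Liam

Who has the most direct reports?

Jovan

Direct-report counts: Jovan has 3; Maya has 2; Keiko has 1; Victor has 1; Fatou has 1. The largest is 3, held by Jovan.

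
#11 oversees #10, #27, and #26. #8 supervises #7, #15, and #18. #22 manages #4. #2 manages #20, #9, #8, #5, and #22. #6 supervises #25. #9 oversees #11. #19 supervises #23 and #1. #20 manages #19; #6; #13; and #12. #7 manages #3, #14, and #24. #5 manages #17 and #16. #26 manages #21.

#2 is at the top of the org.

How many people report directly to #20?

4

#20 directly manages #19, #6, #13, #12. That is 4 direct reports.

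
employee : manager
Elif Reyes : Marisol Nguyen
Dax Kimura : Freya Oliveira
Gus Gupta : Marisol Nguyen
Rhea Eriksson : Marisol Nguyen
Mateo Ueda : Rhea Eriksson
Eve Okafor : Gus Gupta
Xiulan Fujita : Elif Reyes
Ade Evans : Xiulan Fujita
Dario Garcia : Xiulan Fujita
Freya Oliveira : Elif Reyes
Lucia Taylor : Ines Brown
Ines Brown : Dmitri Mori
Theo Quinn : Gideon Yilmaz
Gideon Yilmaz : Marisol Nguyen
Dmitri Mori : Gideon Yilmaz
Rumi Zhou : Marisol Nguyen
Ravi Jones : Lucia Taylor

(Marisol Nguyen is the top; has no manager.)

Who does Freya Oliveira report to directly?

Elif Reyes

Freya Oliveira reports directly to Elif Reyes.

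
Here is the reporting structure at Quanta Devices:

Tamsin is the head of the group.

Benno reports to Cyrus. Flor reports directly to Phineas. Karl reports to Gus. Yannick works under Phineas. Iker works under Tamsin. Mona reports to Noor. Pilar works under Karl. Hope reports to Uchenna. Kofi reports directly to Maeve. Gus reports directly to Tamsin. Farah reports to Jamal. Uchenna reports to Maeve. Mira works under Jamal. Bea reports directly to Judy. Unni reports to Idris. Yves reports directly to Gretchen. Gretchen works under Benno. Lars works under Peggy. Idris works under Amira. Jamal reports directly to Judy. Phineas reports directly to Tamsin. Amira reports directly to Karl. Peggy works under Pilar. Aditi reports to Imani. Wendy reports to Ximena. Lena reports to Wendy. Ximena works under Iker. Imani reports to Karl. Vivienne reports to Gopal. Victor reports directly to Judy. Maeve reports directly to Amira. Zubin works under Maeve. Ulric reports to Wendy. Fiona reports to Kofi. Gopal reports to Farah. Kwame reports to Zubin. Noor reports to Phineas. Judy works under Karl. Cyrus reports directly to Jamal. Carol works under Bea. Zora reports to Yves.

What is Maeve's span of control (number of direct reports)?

3

Maeve directly manages Zubin, Uchenna, Kofi. That is 3 direct reports.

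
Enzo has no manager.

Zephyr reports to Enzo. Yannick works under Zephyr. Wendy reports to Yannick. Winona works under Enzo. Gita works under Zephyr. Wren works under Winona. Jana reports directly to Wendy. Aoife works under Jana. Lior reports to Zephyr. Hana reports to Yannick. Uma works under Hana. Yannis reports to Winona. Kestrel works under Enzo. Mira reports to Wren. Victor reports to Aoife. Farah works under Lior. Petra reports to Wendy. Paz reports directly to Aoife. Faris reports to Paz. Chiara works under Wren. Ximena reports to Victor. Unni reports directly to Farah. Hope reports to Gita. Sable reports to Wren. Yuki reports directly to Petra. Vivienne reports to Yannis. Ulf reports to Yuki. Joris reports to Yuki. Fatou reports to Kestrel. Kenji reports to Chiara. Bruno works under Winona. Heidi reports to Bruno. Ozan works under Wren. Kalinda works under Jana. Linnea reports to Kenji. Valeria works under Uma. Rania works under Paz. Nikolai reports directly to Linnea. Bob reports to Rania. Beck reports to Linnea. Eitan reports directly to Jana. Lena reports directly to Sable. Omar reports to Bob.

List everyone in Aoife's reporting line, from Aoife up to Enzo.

Aoife reports to Jana. Jana reports to Wendy. Wendy reports to Yannick. Yannick reports to Zephyr. Zephyr reports to Enzo. Enzo is at the top.

Aoife -> Jana -> Wendy -> Yannick -> Zephyr -> Enzo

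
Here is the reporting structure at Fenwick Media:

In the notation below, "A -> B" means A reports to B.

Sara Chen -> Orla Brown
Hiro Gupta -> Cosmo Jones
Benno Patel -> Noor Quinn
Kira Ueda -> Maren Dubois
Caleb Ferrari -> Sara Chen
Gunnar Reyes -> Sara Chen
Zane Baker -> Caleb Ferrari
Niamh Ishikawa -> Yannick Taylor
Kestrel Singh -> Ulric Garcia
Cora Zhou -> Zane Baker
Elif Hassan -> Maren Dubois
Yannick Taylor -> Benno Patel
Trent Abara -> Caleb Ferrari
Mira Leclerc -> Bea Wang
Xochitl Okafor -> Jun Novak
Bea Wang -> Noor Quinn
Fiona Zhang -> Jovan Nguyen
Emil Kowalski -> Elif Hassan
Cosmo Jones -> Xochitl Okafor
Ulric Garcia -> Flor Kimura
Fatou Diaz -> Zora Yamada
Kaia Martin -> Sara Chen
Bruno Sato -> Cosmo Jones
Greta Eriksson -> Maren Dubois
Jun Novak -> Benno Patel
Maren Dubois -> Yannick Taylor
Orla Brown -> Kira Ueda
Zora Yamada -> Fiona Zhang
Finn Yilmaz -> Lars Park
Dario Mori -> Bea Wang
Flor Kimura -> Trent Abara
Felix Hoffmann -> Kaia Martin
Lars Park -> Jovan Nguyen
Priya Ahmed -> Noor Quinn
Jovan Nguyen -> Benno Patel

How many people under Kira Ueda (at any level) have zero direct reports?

The people in Kira Ueda's organization with no one reporting to them are Gunnar Reyes, Cora Zhou, Kestrel Singh, Felix Hoffmann. That is 4.

4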